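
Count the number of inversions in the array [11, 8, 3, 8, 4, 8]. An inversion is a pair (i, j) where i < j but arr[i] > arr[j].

Finding inversions in [11, 8, 3, 8, 4, 8]:

(0, 1): arr[0]=11 > arr[1]=8
(0, 2): arr[0]=11 > arr[2]=3
(0, 3): arr[0]=11 > arr[3]=8
(0, 4): arr[0]=11 > arr[4]=4
(0, 5): arr[0]=11 > arr[5]=8
(1, 2): arr[1]=8 > arr[2]=3
(1, 4): arr[1]=8 > arr[4]=4
(3, 4): arr[3]=8 > arr[4]=4

Total inversions: 8

The array has 8 inversion(s): (0,1), (0,2), (0,3), (0,4), (0,5), (1,2), (1,4), (3,4). Each pair (i,j) satisfies i < j and arr[i] > arr[j].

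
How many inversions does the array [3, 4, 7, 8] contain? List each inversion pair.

Finding inversions in [3, 4, 7, 8]:


Total inversions: 0

The array has 0 inversions. It is already sorted.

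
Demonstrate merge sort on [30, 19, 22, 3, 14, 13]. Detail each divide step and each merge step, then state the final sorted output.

Merge sort trace:

Split: [30, 19, 22, 3, 14, 13] -> [30, 19, 22] and [3, 14, 13]
  Split: [30, 19, 22] -> [30] and [19, 22]
    Split: [19, 22] -> [19] and [22]
    Merge: [19] + [22] -> [19, 22]
  Merge: [30] + [19, 22] -> [19, 22, 30]
  Split: [3, 14, 13] -> [3] and [14, 13]
    Split: [14, 13] -> [14] and [13]
    Merge: [14] + [13] -> [13, 14]
  Merge: [3] + [13, 14] -> [3, 13, 14]
Merge: [19, 22, 30] + [3, 13, 14] -> [3, 13, 14, 19, 22, 30]

Final sorted array: [3, 13, 14, 19, 22, 30]

The merge sort proceeds by recursively splitting the array and merging sorted halves.
After all merges, the sorted array is [3, 13, 14, 19, 22, 30].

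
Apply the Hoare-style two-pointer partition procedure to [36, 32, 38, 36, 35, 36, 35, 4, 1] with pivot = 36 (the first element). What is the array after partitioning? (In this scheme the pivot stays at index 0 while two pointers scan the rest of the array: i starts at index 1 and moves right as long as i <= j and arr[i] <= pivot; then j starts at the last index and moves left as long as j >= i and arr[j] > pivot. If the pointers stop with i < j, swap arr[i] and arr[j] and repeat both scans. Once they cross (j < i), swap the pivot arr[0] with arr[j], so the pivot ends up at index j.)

Hoare-style two-pointer partition with pivot = 36:

Initial array: [36, 32, 38, 36, 35, 36, 35, 4, 1]

Pointers start at i = 1, j = 8.
i stops at index 2 (arr[2]=38 > 36), j stops at index 8 (arr[8]=1 <= 36): swap arr[2] and arr[8], array becomes [36, 32, 1, 36, 35, 36, 35, 4, 38]
i ends at 8, j ends at 7: the pointers have crossed (j < i), so scanning stops.

Swap pivot arr[0] with arr[7] to place pivot at position 7: [4, 32, 1, 36, 35, 36, 35, 36, 38]
Pivot position: 7

After partitioning with pivot 36, the array becomes [4, 32, 1, 36, 35, 36, 35, 36, 38]. The pivot is placed at index 7. All elements to the left of the pivot are <= 36, and all elements to the right are > 36.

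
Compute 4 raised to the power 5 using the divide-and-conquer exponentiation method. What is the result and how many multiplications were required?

Computing 4^5 by squaring (build up from 4^1; each line after the first costs one multiplication):

4^1 = 4
4^2 = (4^1)^2 = 4^2 = 16
4^4 = (4^2)^2 = 16^2 = 256
4^5 = 4 * 4^4 = 4 * 256 = 1024

Result: 1024
Multiplications needed: 3 (3 lines after 4^1)

4^5 = 1024. Using exponentiation by squaring, this requires 3 multiplications. The key idea: if the exponent is even, square the half-power; if odd, multiply by the base once.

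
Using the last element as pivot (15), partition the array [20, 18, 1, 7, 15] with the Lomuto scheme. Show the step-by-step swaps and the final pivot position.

Lomuto partition with pivot = 15:

Initial array: [20, 18, 1, 7, 15]

arr[0]=20 > 15: no swap
arr[1]=18 > 15: no swap
arr[2]=1 <= 15: swap with position 0, array becomes [1, 18, 20, 7, 15]
arr[3]=7 <= 15: swap with position 1, array becomes [1, 7, 20, 18, 15]

Place pivot at position 2: [1, 7, 15, 18, 20]
Pivot position: 2

After partitioning with pivot 15, the array becomes [1, 7, 15, 18, 20]. The pivot is placed at index 2. All elements to the left of the pivot are <= 15, and all elements to the right are > 15.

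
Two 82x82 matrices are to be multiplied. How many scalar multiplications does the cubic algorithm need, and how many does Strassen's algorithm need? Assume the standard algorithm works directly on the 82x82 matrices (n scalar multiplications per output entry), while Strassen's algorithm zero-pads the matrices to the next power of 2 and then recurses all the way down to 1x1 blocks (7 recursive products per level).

Matrix multiplication for 82x82 matrices:

Strassen's algorithm requires power-of-2 dimensions. Pad 82x82 to 128x128 (next power of 2).

Standard algorithm: 82^3 = 551368 multiplications
Strassen's algorithm: 7^(log2(128)) = 7^7 = 823543 multiplications
Difference: 551368 - 823543 = -272175 (Strassen uses MORE here due to padding overhead — for small or just-over-power-of-2 n, padding can outweigh the per-level savings)

Standard: 551368 multiplications (82^3). Strassen: 823543 multiplications (7^7, after padding to 128x128). Strassen reduces 8 recursive multiplications to 7 at each level.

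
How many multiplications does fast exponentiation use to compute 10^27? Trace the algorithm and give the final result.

Computing 10^27 by squaring (build up from 10^1; each line after the first costs one multiplication):

10^1 = 10
10^2 = (10^1)^2 = 10^2 = 100
10^3 = 10 * 10^2 = 10 * 100 = 1000
10^6 = (10^3)^2 = 1000^2 = 1000000
10^12 = (10^6)^2 = 1000000^2 = 1000000000000
10^13 = 10 * 10^12 = 10 * 1000000000000 = 10000000000000
10^26 = (10^13)^2 = 10000000000000^2 = 100000000000000000000000000
10^27 = 10 * 10^26 = 10 * 100000000000000000000000000 = 1000000000000000000000000000

Result: 1000000000000000000000000000
Multiplications needed: 7 (7 lines after 10^1)

10^27 = 1000000000000000000000000000. Using exponentiation by squaring, this requires 7 multiplications. The key idea: if the exponent is even, square the half-power; if odd, multiply by the base once.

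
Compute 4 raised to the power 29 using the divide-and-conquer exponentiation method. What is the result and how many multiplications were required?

Computing 4^29 by squaring (build up from 4^1; each line after the first costs one multiplication):

4^1 = 4
4^2 = (4^1)^2 = 4^2 = 16
4^3 = 4 * 4^2 = 4 * 16 = 64
4^6 = (4^3)^2 = 64^2 = 4096
4^7 = 4 * 4^6 = 4 * 4096 = 16384
4^14 = (4^7)^2 = 16384^2 = 268435456
4^28 = (4^14)^2 = 268435456^2 = 72057594037927936
4^29 = 4 * 4^28 = 4 * 72057594037927936 = 288230376151711744

Result: 288230376151711744
Multiplications needed: 7 (7 lines after 4^1)

4^29 = 288230376151711744. Using exponentiation by squaring, this requires 7 multiplications. The key idea: if the exponent is even, square the half-power; if odd, multiply by the base once.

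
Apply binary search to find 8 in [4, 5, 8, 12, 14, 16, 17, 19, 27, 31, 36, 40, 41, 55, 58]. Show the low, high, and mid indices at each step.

Binary search for 8 in [4, 5, 8, 12, 14, 16, 17, 19, 27, 31, 36, 40, 41, 55, 58]:

lo=0, hi=14, mid=7, arr[mid]=19 -> 19 > 8, search left half
lo=0, hi=6, mid=3, arr[mid]=12 -> 12 > 8, search left half
lo=0, hi=2, mid=1, arr[mid]=5 -> 5 < 8, search right half
lo=2, hi=2, mid=2, arr[mid]=8 -> Found target at index 2!

Binary search finds 8 at index 2 after 4 comparisons. The search repeatedly halves the search space by comparing with the middle element.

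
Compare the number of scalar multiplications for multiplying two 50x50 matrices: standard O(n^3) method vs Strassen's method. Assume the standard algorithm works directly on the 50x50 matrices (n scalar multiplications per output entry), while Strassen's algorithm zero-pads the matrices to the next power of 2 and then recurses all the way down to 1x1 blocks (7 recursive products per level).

Matrix multiplication for 50x50 matrices:

Strassen's algorithm requires power-of-2 dimensions. Pad 50x50 to 64x64 (next power of 2).

Standard algorithm: 50^3 = 125000 multiplications
Strassen's algorithm: 7^(log2(64)) = 7^6 = 117649 multiplications
Savings: 125000 - 117649 = 7351 multiplications

Standard: 125000 multiplications (50^3). Strassen: 117649 multiplications (7^6, after padding to 64x64). Strassen reduces 8 recursive multiplications to 7 at each level.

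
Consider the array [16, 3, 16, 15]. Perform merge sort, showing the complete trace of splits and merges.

Merge sort trace:

Split: [16, 3, 16, 15] -> [16, 3] and [16, 15]
  Split: [16, 3] -> [16] and [3]
  Merge: [16] + [3] -> [3, 16]
  Split: [16, 15] -> [16] and [15]
  Merge: [16] + [15] -> [15, 16]
Merge: [3, 16] + [15, 16] -> [3, 15, 16, 16]

Final sorted array: [3, 15, 16, 16]

The merge sort proceeds by recursively splitting the array and merging sorted halves.
After all merges, the sorted array is [3, 15, 16, 16].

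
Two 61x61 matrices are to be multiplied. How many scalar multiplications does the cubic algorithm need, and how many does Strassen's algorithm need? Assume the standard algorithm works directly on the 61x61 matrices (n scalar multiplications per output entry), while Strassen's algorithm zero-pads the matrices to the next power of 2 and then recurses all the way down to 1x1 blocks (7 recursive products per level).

Matrix multiplication for 61x61 matrices:

Strassen's algorithm requires power-of-2 dimensions. Pad 61x61 to 64x64 (next power of 2).

Standard algorithm: 61^3 = 226981 multiplications
Strassen's algorithm: 7^(log2(64)) = 7^6 = 117649 multiplications
Savings: 226981 - 117649 = 109332 multiplications

Standard: 226981 multiplications (61^3). Strassen: 117649 multiplications (7^6, after padding to 64x64). Strassen reduces 8 recursive multiplications to 7 at each level.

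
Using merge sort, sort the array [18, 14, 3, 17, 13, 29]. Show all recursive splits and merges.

Merge sort trace:

Split: [18, 14, 3, 17, 13, 29] -> [18, 14, 3] and [17, 13, 29]
  Split: [18, 14, 3] -> [18] and [14, 3]
    Split: [14, 3] -> [14] and [3]
    Merge: [14] + [3] -> [3, 14]
  Merge: [18] + [3, 14] -> [3, 14, 18]
  Split: [17, 13, 29] -> [17] and [13, 29]
    Split: [13, 29] -> [13] and [29]
    Merge: [13] + [29] -> [13, 29]
  Merge: [17] + [13, 29] -> [13, 17, 29]
Merge: [3, 14, 18] + [13, 17, 29] -> [3, 13, 14, 17, 18, 29]

Final sorted array: [3, 13, 14, 17, 18, 29]

The merge sort proceeds by recursively splitting the array and merging sorted halves.
After all merges, the sorted array is [3, 13, 14, 17, 18, 29].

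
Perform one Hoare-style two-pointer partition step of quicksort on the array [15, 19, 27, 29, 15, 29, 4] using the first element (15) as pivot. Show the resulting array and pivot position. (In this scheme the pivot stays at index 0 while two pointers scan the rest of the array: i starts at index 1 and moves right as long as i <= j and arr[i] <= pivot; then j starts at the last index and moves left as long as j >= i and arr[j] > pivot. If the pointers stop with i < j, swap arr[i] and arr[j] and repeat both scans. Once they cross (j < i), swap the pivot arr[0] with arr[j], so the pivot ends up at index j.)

Hoare-style two-pointer partition with pivot = 15:

Initial array: [15, 19, 27, 29, 15, 29, 4]

Pointers start at i = 1, j = 6.
i stops at index 1 (arr[1]=19 > 15), j stops at index 6 (arr[6]=4 <= 15): swap arr[1] and arr[6], array becomes [15, 4, 27, 29, 15, 29, 19]
i stops at index 2 (arr[2]=27 > 15), j stops at index 4 (arr[4]=15 <= 15): swap arr[2] and arr[4], array becomes [15, 4, 15, 29, 27, 29, 19]
i ends at 3, j ends at 2: the pointers have crossed (j < i), so scanning stops.

Swap pivot arr[0] with arr[2] to place pivot at position 2: [15, 4, 15, 29, 27, 29, 19]
Pivot position: 2

After partitioning with pivot 15, the array becomes [15, 4, 15, 29, 27, 29, 19]. The pivot is placed at index 2. All elements to the left of the pivot are <= 15, and all elements to the right are > 15.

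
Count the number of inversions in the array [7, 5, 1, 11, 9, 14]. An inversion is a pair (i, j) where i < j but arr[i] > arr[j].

Finding inversions in [7, 5, 1, 11, 9, 14]:

(0, 1): arr[0]=7 > arr[1]=5
(0, 2): arr[0]=7 > arr[2]=1
(1, 2): arr[1]=5 > arr[2]=1
(3, 4): arr[3]=11 > arr[4]=9

Total inversions: 4

The array has 4 inversion(s): (0,1), (0,2), (1,2), (3,4). Each pair (i,j) satisfies i < j and arr[i] > arr[j].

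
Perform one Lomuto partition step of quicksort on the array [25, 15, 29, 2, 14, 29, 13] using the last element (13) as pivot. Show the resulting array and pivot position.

Lomuto partition with pivot = 13:

Initial array: [25, 15, 29, 2, 14, 29, 13]

arr[0]=25 > 13: no swap
arr[1]=15 > 13: no swap
arr[2]=29 > 13: no swap
arr[3]=2 <= 13: swap with position 0, array becomes [2, 15, 29, 25, 14, 29, 13]
arr[4]=14 > 13: no swap
arr[5]=29 > 13: no swap

Place pivot at position 1: [2, 13, 29, 25, 14, 29, 15]
Pivot position: 1

After partitioning with pivot 13, the array becomes [2, 13, 29, 25, 14, 29, 15]. The pivot is placed at index 1. All elements to the left of the pivot are <= 13, and all elements to the right are > 13.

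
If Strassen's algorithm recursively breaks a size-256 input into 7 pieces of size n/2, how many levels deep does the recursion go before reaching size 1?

For divide and conquer with division factor 2:

Problem sizes at each level:
Level 0: 256
Level 1: 128
Level 2: 64
Level 3: 32
Level 4: 16
Level 5: 8
Level 6: 4
Level 7: 2
Level 8: 1

The root is level 0 and the size-1 base case is level 8 (the tree spans levels 0 through 8, i.e. 9 levels counting the root), so the depth is the number of divisions: log_2(256) = 8

The recursion tree depth is log_2(256) = 8. At each level, the problem size is divided by 2, so it takes 8 divisions to reduce to a base case of size 1. The algorithm makes 7 recursive calls at each level.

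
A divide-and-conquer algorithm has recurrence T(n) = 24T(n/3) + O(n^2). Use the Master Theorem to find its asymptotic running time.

Master Theorem for T(n) = 24T(n/3) + O(n^2):

a = 24, b = 3, c = 2
log_b(a) = log_3(24) = 2.8928

Case 1: c = 2 < log_3(24) = 2.8928
T(n) = O(n^(log_3 24))

For T(n) = 24T(n/3) + O(n^2): log_3(24) = 2.8928. This is Case 1 of the Master Theorem (c < log_b(a), work dominated by leaves), giving O(n^(log_3 24)).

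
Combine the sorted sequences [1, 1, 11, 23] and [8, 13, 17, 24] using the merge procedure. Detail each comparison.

Merging process:

Compare 1 vs 8: take 1 from left. Merged: [1]
Compare 1 vs 8: take 1 from left. Merged: [1, 1]
Compare 11 vs 8: take 8 from right. Merged: [1, 1, 8]
Compare 11 vs 13: take 11 from left. Merged: [1, 1, 8, 11]
Compare 23 vs 13: take 13 from right. Merged: [1, 1, 8, 11, 13]
Compare 23 vs 17: take 17 from right. Merged: [1, 1, 8, 11, 13, 17]
Compare 23 vs 24: take 23 from left. Merged: [1, 1, 8, 11, 13, 17, 23]
Append remaining from right: [24]. Merged: [1, 1, 8, 11, 13, 17, 23, 24]

Final merged array: [1, 1, 8, 11, 13, 17, 23, 24]
Total comparisons: 7

The merged array is [1, 1, 8, 11, 13, 17, 23, 24], requiring 7 comparisons. The merge step runs in O(n) time where n is the total number of elements.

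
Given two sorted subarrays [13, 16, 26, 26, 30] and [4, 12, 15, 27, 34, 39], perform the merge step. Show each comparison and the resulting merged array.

Merging process:

Compare 13 vs 4: take 4 from right. Merged: [4]
Compare 13 vs 12: take 12 from right. Merged: [4, 12]
Compare 13 vs 15: take 13 from left. Merged: [4, 12, 13]
Compare 16 vs 15: take 15 from right. Merged: [4, 12, 13, 15]
Compare 16 vs 27: take 16 from left. Merged: [4, 12, 13, 15, 16]
Compare 26 vs 27: take 26 from left. Merged: [4, 12, 13, 15, 16, 26]
Compare 26 vs 27: take 26 from left. Merged: [4, 12, 13, 15, 16, 26, 26]
Compare 30 vs 27: take 27 from right. Merged: [4, 12, 13, 15, 16, 26, 26, 27]
Compare 30 vs 34: take 30 from left. Merged: [4, 12, 13, 15, 16, 26, 26, 27, 30]
Append remaining from right: [34, 39]. Merged: [4, 12, 13, 15, 16, 26, 26, 27, 30, 34, 39]

Final merged array: [4, 12, 13, 15, 16, 26, 26, 27, 30, 34, 39]
Total comparisons: 9

The merged array is [4, 12, 13, 15, 16, 26, 26, 27, 30, 34, 39], requiring 9 comparisons. The merge step runs in O(n) time where n is the total number of elements.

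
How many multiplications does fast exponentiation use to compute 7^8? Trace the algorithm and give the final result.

Computing 7^8 by squaring (build up from 7^1; each line after the first costs one multiplication):

7^1 = 7
7^2 = (7^1)^2 = 7^2 = 49
7^4 = (7^2)^2 = 49^2 = 2401
7^8 = (7^4)^2 = 2401^2 = 5764801

Result: 5764801
Multiplications needed: 3 (3 lines after 7^1)

7^8 = 5764801. Using exponentiation by squaring, this requires 3 multiplications. The key idea: if the exponent is even, square the half-power; if odd, multiply by the base once.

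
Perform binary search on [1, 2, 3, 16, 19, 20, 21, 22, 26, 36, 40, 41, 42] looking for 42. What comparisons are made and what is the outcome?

Binary search for 42 in [1, 2, 3, 16, 19, 20, 21, 22, 26, 36, 40, 41, 42]:

lo=0, hi=12, mid=6, arr[mid]=21 -> 21 < 42, search right half
lo=7, hi=12, mid=9, arr[mid]=36 -> 36 < 42, search right half
lo=10, hi=12, mid=11, arr[mid]=41 -> 41 < 42, search right half
lo=12, hi=12, mid=12, arr[mid]=42 -> Found target at index 12!

Binary search finds 42 at index 12 after 4 comparisons. The search repeatedly halves the search space by comparing with the middle element.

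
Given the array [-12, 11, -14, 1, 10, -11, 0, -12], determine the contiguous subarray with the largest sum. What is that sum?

Using Kadane's algorithm on [-12, 11, -14, 1, 10, -11, 0, -12]:

Scanning through the array:
Position 1 (value 11): max_ending_here = 11, max_so_far = 11
Position 2 (value -14): max_ending_here = -3, max_so_far = 11
Position 3 (value 1): max_ending_here = 1, max_so_far = 11
Position 4 (value 10): max_ending_here = 11, max_so_far = 11
Position 5 (value -11): max_ending_here = 0, max_so_far = 11
Position 6 (value 0): max_ending_here = 0, max_so_far = 11
Position 7 (value -12): max_ending_here = -12, max_so_far = 11

Maximum subarray: [11]
Maximum sum: 11

The maximum subarray is [11] with sum 11. This subarray runs from index 1 to index 1.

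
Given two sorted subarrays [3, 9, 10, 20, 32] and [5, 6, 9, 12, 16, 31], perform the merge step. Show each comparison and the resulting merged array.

Merging process:

Compare 3 vs 5: take 3 from left. Merged: [3]
Compare 9 vs 5: take 5 from right. Merged: [3, 5]
Compare 9 vs 6: take 6 from right. Merged: [3, 5, 6]
Compare 9 vs 9: take 9 from left. Merged: [3, 5, 6, 9]
Compare 10 vs 9: take 9 from right. Merged: [3, 5, 6, 9, 9]
Compare 10 vs 12: take 10 from left. Merged: [3, 5, 6, 9, 9, 10]
Compare 20 vs 12: take 12 from right. Merged: [3, 5, 6, 9, 9, 10, 12]
Compare 20 vs 16: take 16 from right. Merged: [3, 5, 6, 9, 9, 10, 12, 16]
Compare 20 vs 31: take 20 from left. Merged: [3, 5, 6, 9, 9, 10, 12, 16, 20]
Compare 32 vs 31: take 31 from right. Merged: [3, 5, 6, 9, 9, 10, 12, 16, 20, 31]
Append remaining from left: [32]. Merged: [3, 5, 6, 9, 9, 10, 12, 16, 20, 31, 32]

Final merged array: [3, 5, 6, 9, 9, 10, 12, 16, 20, 31, 32]
Total comparisons: 10

The merged array is [3, 5, 6, 9, 9, 10, 12, 16, 20, 31, 32], requiring 10 comparisons. The merge step runs in O(n) time where n is the total number of elements.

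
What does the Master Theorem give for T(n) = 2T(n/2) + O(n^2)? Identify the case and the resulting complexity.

Master Theorem for T(n) = 2T(n/2) + O(n^2):

a = 2, b = 2, c = 2
log_b(a) = log_2(2) = 1.0000

Case 3: c = 2 > log_2(2) = 1.0000
T(n) = O(n^2) = O(n^2)

For T(n) = 2T(n/2) + O(n^2): log_2(2) = 1.0000. This is Case 3 of the Master Theorem (c > log_b(a), work dominated by root), giving O(n^2).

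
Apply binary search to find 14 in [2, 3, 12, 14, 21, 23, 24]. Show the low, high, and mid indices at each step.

Binary search for 14 in [2, 3, 12, 14, 21, 23, 24]:

lo=0, hi=6, mid=3, arr[mid]=14 -> Found target at index 3!

Binary search finds 14 at index 3 after 1 comparisons. The search repeatedly halves the search space by comparing with the middle element.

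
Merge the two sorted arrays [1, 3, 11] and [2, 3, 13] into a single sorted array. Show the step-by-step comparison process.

Merging process:

Compare 1 vs 2: take 1 from left. Merged: [1]
Compare 3 vs 2: take 2 from right. Merged: [1, 2]
Compare 3 vs 3: take 3 from left. Merged: [1, 2, 3]
Compare 11 vs 3: take 3 from right. Merged: [1, 2, 3, 3]
Compare 11 vs 13: take 11 from left. Merged: [1, 2, 3, 3, 11]
Append remaining from right: [13]. Merged: [1, 2, 3, 3, 11, 13]

Final merged array: [1, 2, 3, 3, 11, 13]
Total comparisons: 5

The merged array is [1, 2, 3, 3, 11, 13], requiring 5 comparisons. The merge step runs in O(n) time where n is the total number of elements.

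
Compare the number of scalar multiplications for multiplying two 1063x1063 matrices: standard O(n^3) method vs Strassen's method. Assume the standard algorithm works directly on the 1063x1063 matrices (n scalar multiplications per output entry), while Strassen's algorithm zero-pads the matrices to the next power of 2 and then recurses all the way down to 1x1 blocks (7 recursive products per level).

Matrix multiplication for 1063x1063 matrices:

Strassen's algorithm requires power-of-2 dimensions. Pad 1063x1063 to 2048x2048 (next power of 2).

Standard algorithm: 1063^3 = 1201157047 multiplications
Strassen's algorithm: 7^(log2(2048)) = 7^11 = 1977326743 multiplications
Difference: 1201157047 - 1977326743 = -776169696 (Strassen uses MORE here due to padding overhead — for small or just-over-power-of-2 n, padding can outweigh the per-level savings)

Standard: 1201157047 multiplications (1063^3). Strassen: 1977326743 multiplications (7^11, after padding to 2048x2048). Strassen reduces 8 recursive multiplications to 7 at each level.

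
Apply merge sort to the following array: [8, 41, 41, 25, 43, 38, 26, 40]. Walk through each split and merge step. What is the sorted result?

Merge sort trace:

Split: [8, 41, 41, 25, 43, 38, 26, 40] -> [8, 41, 41, 25] and [43, 38, 26, 40]
  Split: [8, 41, 41, 25] -> [8, 41] and [41, 25]
    Split: [8, 41] -> [8] and [41]
    Merge: [8] + [41] -> [8, 41]
    Split: [41, 25] -> [41] and [25]
    Merge: [41] + [25] -> [25, 41]
  Merge: [8, 41] + [25, 41] -> [8, 25, 41, 41]
  Split: [43, 38, 26, 40] -> [43, 38] and [26, 40]
    Split: [43, 38] -> [43] and [38]
    Merge: [43] + [38] -> [38, 43]
    Split: [26, 40] -> [26] and [40]
    Merge: [26] + [40] -> [26, 40]
  Merge: [38, 43] + [26, 40] -> [26, 38, 40, 43]
Merge: [8, 25, 41, 41] + [26, 38, 40, 43] -> [8, 25, 26, 38, 40, 41, 41, 43]

Final sorted array: [8, 25, 26, 38, 40, 41, 41, 43]

The merge sort proceeds by recursively splitting the array and merging sorted halves.
After all merges, the sorted array is [8, 25, 26, 38, 40, 41, 41, 43].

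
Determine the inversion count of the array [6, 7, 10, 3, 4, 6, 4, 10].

Finding inversions in [6, 7, 10, 3, 4, 6, 4, 10]:

(0, 3): arr[0]=6 > arr[3]=3
(0, 4): arr[0]=6 > arr[4]=4
(0, 6): arr[0]=6 > arr[6]=4
(1, 3): arr[1]=7 > arr[3]=3
(1, 4): arr[1]=7 > arr[4]=4
(1, 5): arr[1]=7 > arr[5]=6
(1, 6): arr[1]=7 > arr[6]=4
(2, 3): arr[2]=10 > arr[3]=3
(2, 4): arr[2]=10 > arr[4]=4
(2, 5): arr[2]=10 > arr[5]=6
(2, 6): arr[2]=10 > arr[6]=4
(5, 6): arr[5]=6 > arr[6]=4

Total inversions: 12

The array has 12 inversion(s): (0,3), (0,4), (0,6), (1,3), (1,4), (1,5), (1,6), (2,3), (2,4), (2,5), (2,6), (5,6). Each pair (i,j) satisfies i < j and arr[i] > arr[j].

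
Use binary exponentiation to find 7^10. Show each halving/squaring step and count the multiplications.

Computing 7^10 by squaring (build up from 7^1; each line after the first costs one multiplication):

7^1 = 7
7^2 = (7^1)^2 = 7^2 = 49
7^4 = (7^2)^2 = 49^2 = 2401
7^5 = 7 * 7^4 = 7 * 2401 = 16807
7^10 = (7^5)^2 = 16807^2 = 282475249

Result: 282475249
Multiplications needed: 4 (4 lines after 7^1)

7^10 = 282475249. Using exponentiation by squaring, this requires 4 multiplications. The key idea: if the exponent is even, square the half-power; if odd, multiply by the base once.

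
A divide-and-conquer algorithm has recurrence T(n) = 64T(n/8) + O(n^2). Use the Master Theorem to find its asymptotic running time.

Master Theorem for T(n) = 64T(n/8) + O(n^2):

a = 64, b = 8, c = 2
log_b(a) = log_8(64) = 2.0000

Case 2: c = 2 = log_8(64) = 2.0000
T(n) = O(n^2 log n) = O(n^2 log n)

For T(n) = 64T(n/8) + O(n^2): log_8(64) = 2.0000. This is Case 2 of the Master Theorem (c = log_b(a), equal work at all levels), giving O(n^2 log n).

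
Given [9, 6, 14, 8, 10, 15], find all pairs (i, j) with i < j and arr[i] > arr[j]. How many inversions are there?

Finding inversions in [9, 6, 14, 8, 10, 15]:

(0, 1): arr[0]=9 > arr[1]=6
(0, 3): arr[0]=9 > arr[3]=8
(2, 3): arr[2]=14 > arr[3]=8
(2, 4): arr[2]=14 > arr[4]=10

Total inversions: 4

The array has 4 inversion(s): (0,1), (0,3), (2,3), (2,4). Each pair (i,j) satisfies i < j and arr[i] > arr[j].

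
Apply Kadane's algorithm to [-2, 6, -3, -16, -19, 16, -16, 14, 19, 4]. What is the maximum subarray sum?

Using Kadane's algorithm on [-2, 6, -3, -16, -19, 16, -16, 14, 19, 4]:

Scanning through the array:
Position 1 (value 6): max_ending_here = 6, max_so_far = 6
Position 2 (value -3): max_ending_here = 3, max_so_far = 6
Position 3 (value -16): max_ending_here = -13, max_so_far = 6
Position 4 (value -19): max_ending_here = -19, max_so_far = 6
Position 5 (value 16): max_ending_here = 16, max_so_far = 16
Position 6 (value -16): max_ending_here = 0, max_so_far = 16
Position 7 (value 14): max_ending_here = 14, max_so_far = 16
Position 8 (value 19): max_ending_here = 33, max_so_far = 33
Position 9 (value 4): max_ending_here = 37, max_so_far = 37

Maximum subarray: [16, -16, 14, 19, 4]
Maximum sum: 37

The maximum subarray is [16, -16, 14, 19, 4] with sum 37. This subarray runs from index 5 to index 9.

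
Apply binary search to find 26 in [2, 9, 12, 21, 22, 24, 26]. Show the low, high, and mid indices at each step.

Binary search for 26 in [2, 9, 12, 21, 22, 24, 26]:

lo=0, hi=6, mid=3, arr[mid]=21 -> 21 < 26, search right half
lo=4, hi=6, mid=5, arr[mid]=24 -> 24 < 26, search right half
lo=6, hi=6, mid=6, arr[mid]=26 -> Found target at index 6!

Binary search finds 26 at index 6 after 3 comparisons. The search repeatedly halves the search space by comparing with the middle element.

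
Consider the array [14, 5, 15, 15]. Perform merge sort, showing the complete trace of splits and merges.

Merge sort trace:

Split: [14, 5, 15, 15] -> [14, 5] and [15, 15]
  Split: [14, 5] -> [14] and [5]
  Merge: [14] + [5] -> [5, 14]
  Split: [15, 15] -> [15] and [15]
  Merge: [15] + [15] -> [15, 15]
Merge: [5, 14] + [15, 15] -> [5, 14, 15, 15]

Final sorted array: [5, 14, 15, 15]

The merge sort proceeds by recursively splitting the array and merging sorted halves.
After all merges, the sorted array is [5, 14, 15, 15].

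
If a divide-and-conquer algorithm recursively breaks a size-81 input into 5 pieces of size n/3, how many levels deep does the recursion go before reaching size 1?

For divide and conquer with division factor 3:

Problem sizes at each level:
Level 0: 81
Level 1: 27
Level 2: 9
Level 3: 3
Level 4: 1

The root is level 0 and the size-1 base case is level 4 (the tree spans levels 0 through 4, i.e. 5 levels counting the root), so the depth is the number of divisions: log_3(81) = 4

The recursion tree depth is log_3(81) = 4. At each level, the problem size is divided by 3, so it takes 4 divisions to reduce to a base case of size 1. The algorithm makes 5 recursive calls at each level.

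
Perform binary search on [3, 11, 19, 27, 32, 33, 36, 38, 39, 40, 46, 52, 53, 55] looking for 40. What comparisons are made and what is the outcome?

Binary search for 40 in [3, 11, 19, 27, 32, 33, 36, 38, 39, 40, 46, 52, 53, 55]:

lo=0, hi=13, mid=6, arr[mid]=36 -> 36 < 40, search right half
lo=7, hi=13, mid=10, arr[mid]=46 -> 46 > 40, search left half
lo=7, hi=9, mid=8, arr[mid]=39 -> 39 < 40, search right half
lo=9, hi=9, mid=9, arr[mid]=40 -> Found target at index 9!

Binary search finds 40 at index 9 after 4 comparisons. The search repeatedly halves the search space by comparing with the middle element.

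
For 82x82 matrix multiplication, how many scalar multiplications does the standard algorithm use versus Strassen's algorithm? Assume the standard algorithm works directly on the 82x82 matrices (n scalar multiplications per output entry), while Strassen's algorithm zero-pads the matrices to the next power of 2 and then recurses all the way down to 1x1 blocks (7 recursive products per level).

Matrix multiplication for 82x82 matrices:

Strassen's algorithm requires power-of-2 dimensions. Pad 82x82 to 128x128 (next power of 2).

Standard algorithm: 82^3 = 551368 multiplications
Strassen's algorithm: 7^(log2(128)) = 7^7 = 823543 multiplications
Difference: 551368 - 823543 = -272175 (Strassen uses MORE here due to padding overhead — for small or just-over-power-of-2 n, padding can outweigh the per-level savings)

Standard: 551368 multiplications (82^3). Strassen: 823543 multiplications (7^7, after padding to 128x128). Strassen reduces 8 recursive multiplications to 7 at each level.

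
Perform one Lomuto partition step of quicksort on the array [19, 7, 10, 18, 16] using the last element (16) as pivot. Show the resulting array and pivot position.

Lomuto partition with pivot = 16:

Initial array: [19, 7, 10, 18, 16]

arr[0]=19 > 16: no swap
arr[1]=7 <= 16: swap with position 0, array becomes [7, 19, 10, 18, 16]
arr[2]=10 <= 16: swap with position 1, array becomes [7, 10, 19, 18, 16]
arr[3]=18 > 16: no swap

Place pivot at position 2: [7, 10, 16, 18, 19]
Pivot position: 2

After partitioning with pivot 16, the array becomes [7, 10, 16, 18, 19]. The pivot is placed at index 2. All elements to the left of the pivot are <= 16, and all elements to the right are > 16.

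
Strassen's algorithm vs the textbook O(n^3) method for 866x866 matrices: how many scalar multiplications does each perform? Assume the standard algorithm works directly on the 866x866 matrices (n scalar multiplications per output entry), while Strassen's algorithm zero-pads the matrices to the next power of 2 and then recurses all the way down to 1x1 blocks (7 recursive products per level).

Matrix multiplication for 866x866 matrices:

Strassen's algorithm requires power-of-2 dimensions. Pad 866x866 to 1024x1024 (next power of 2).

Standard algorithm: 866^3 = 649461896 multiplications
Strassen's algorithm: 7^(log2(1024)) = 7^10 = 282475249 multiplications
Savings: 649461896 - 282475249 = 366986647 multiplications

Standard: 649461896 multiplications (866^3). Strassen: 282475249 multiplications (7^10, after padding to 1024x1024). Strassen reduces 8 recursive multiplications to 7 at each level.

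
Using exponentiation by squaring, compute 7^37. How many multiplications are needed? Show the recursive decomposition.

Computing 7^37 by squaring (build up from 7^1; each line after the first costs one multiplication):

7^1 = 7
7^2 = (7^1)^2 = 7^2 = 49
7^4 = (7^2)^2 = 49^2 = 2401
7^8 = (7^4)^2 = 2401^2 = 5764801
7^9 = 7 * 7^8 = 7 * 5764801 = 40353607
7^18 = (7^9)^2 = 40353607^2 = 1628413597910449
7^36 = (7^18)^2 = 1628413597910449^2 = 2651730845859653471779023381601
7^37 = 7 * 7^36 = 7 * 2651730845859653471779023381601 = 18562115921017574302453163671207

Result: 18562115921017574302453163671207
Multiplications needed: 7 (7 lines after 7^1)

7^37 = 18562115921017574302453163671207. Using exponentiation by squaring, this requires 7 multiplications. The key idea: if the exponent is even, square the half-power; if odd, multiply by the base once.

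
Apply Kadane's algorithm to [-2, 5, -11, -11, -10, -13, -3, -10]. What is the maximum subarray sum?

Using Kadane's algorithm on [-2, 5, -11, -11, -10, -13, -3, -10]:

Scanning through the array:
Position 1 (value 5): max_ending_here = 5, max_so_far = 5
Position 2 (value -11): max_ending_here = -6, max_so_far = 5
Position 3 (value -11): max_ending_here = -11, max_so_far = 5
Position 4 (value -10): max_ending_here = -10, max_so_far = 5
Position 5 (value -13): max_ending_here = -13, max_so_far = 5
Position 6 (value -3): max_ending_here = -3, max_so_far = 5
Position 7 (value -10): max_ending_here = -10, max_so_far = 5

Maximum subarray: [5]
Maximum sum: 5

The maximum subarray is [5] with sum 5. This subarray runs from index 1 to index 1.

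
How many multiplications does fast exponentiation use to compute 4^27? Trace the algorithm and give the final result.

Computing 4^27 by squaring (build up from 4^1; each line after the first costs one multiplication):

4^1 = 4
4^2 = (4^1)^2 = 4^2 = 16
4^3 = 4 * 4^2 = 4 * 16 = 64
4^6 = (4^3)^2 = 64^2 = 4096
4^12 = (4^6)^2 = 4096^2 = 16777216
4^13 = 4 * 4^12 = 4 * 16777216 = 67108864
4^26 = (4^13)^2 = 67108864^2 = 4503599627370496
4^27 = 4 * 4^26 = 4 * 4503599627370496 = 18014398509481984

Result: 18014398509481984
Multiplications needed: 7 (7 lines after 4^1)

4^27 = 18014398509481984. Using exponentiation by squaring, this requires 7 multiplications. The key idea: if the exponent is even, square the half-power; if odd, multiply by the base once.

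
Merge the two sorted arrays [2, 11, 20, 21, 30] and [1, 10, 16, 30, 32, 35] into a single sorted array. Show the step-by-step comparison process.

Merging process:

Compare 2 vs 1: take 1 from right. Merged: [1]
Compare 2 vs 10: take 2 from left. Merged: [1, 2]
Compare 11 vs 10: take 10 from right. Merged: [1, 2, 10]
Compare 11 vs 16: take 11 from left. Merged: [1, 2, 10, 11]
Compare 20 vs 16: take 16 from right. Merged: [1, 2, 10, 11, 16]
Compare 20 vs 30: take 20 from left. Merged: [1, 2, 10, 11, 16, 20]
Compare 21 vs 30: take 21 from left. Merged: [1, 2, 10, 11, 16, 20, 21]
Compare 30 vs 30: take 30 from left. Merged: [1, 2, 10, 11, 16, 20, 21, 30]
Append remaining from right: [30, 32, 35]. Merged: [1, 2, 10, 11, 16, 20, 21, 30, 30, 32, 35]

Final merged array: [1, 2, 10, 11, 16, 20, 21, 30, 30, 32, 35]
Total comparisons: 8

The merged array is [1, 2, 10, 11, 16, 20, 21, 30, 30, 32, 35], requiring 8 comparisons. The merge step runs in O(n) time where n is the total number of elements.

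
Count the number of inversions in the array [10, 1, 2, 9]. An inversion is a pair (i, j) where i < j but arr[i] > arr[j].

Finding inversions in [10, 1, 2, 9]:

(0, 1): arr[0]=10 > arr[1]=1
(0, 2): arr[0]=10 > arr[2]=2
(0, 3): arr[0]=10 > arr[3]=9

Total inversions: 3

The array has 3 inversion(s): (0,1), (0,2), (0,3). Each pair (i,j) satisfies i < j and arr[i] > arr[j].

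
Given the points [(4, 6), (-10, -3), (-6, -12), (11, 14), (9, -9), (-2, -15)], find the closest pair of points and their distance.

Computing all pairwise distances among 6 points:

d((4, 6), (-10, -3)) = 16.6433
d((4, 6), (-6, -12)) = 20.5913
d((4, 6), (11, 14)) = 10.6301
d((4, 6), (9, -9)) = 15.8114
d((4, 6), (-2, -15)) = 21.8403
d((-10, -3), (-6, -12)) = 9.8489
d((-10, -3), (11, 14)) = 27.0185
d((-10, -3), (9, -9)) = 19.9249
d((-10, -3), (-2, -15)) = 14.4222
d((-6, -12), (11, 14)) = 31.0644
d((-6, -12), (9, -9)) = 15.2971
d((-6, -12), (-2, -15)) = 5.0 <-- minimum
d((11, 14), (9, -9)) = 23.0868
d((11, 14), (-2, -15)) = 31.7805
d((9, -9), (-2, -15)) = 12.53

Closest pair: (-6, -12) and (-2, -15) with distance 5.0

The closest pair is (-6, -12) and (-2, -15) with Euclidean distance 5.0. For 6 points, brute-force pairwise comparison is shown above. For large n, the divide-and-conquer algorithm (sort by x, recurse on halves, check the dividing strip) achieves O(n log n).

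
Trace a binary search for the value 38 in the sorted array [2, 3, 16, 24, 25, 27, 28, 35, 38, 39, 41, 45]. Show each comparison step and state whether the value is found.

Binary search for 38 in [2, 3, 16, 24, 25, 27, 28, 35, 38, 39, 41, 45]:

lo=0, hi=11, mid=5, arr[mid]=27 -> 27 < 38, search right half
lo=6, hi=11, mid=8, arr[mid]=38 -> Found target at index 8!

Binary search finds 38 at index 8 after 2 comparisons. The search repeatedly halves the search space by comparing with the middle element.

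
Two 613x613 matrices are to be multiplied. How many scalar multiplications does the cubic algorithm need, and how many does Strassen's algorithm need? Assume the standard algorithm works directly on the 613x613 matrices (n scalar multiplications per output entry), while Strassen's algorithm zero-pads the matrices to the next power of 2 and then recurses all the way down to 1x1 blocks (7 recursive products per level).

Matrix multiplication for 613x613 matrices:

Strassen's algorithm requires power-of-2 dimensions. Pad 613x613 to 1024x1024 (next power of 2).

Standard algorithm: 613^3 = 230346397 multiplications
Strassen's algorithm: 7^(log2(1024)) = 7^10 = 282475249 multiplications
Difference: 230346397 - 282475249 = -52128852 (Strassen uses MORE here due to padding overhead — for small or just-over-power-of-2 n, padding can outweigh the per-level savings)

Standard: 230346397 multiplications (613^3). Strassen: 282475249 multiplications (7^10, after padding to 1024x1024). Strassen reduces 8 recursive multiplications to 7 at each level.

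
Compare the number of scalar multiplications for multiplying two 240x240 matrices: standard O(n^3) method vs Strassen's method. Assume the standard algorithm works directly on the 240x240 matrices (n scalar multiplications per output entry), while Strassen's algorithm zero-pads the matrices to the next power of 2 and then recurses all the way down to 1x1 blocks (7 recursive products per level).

Matrix multiplication for 240x240 matrices:

Strassen's algorithm requires power-of-2 dimensions. Pad 240x240 to 256x256 (next power of 2).

Standard algorithm: 240^3 = 13824000 multiplications
Strassen's algorithm: 7^(log2(256)) = 7^8 = 5764801 multiplications
Savings: 13824000 - 5764801 = 8059199 multiplications

Standard: 13824000 multiplications (240^3). Strassen: 5764801 multiplications (7^8, after padding to 256x256). Strassen reduces 8 recursive multiplications to 7 at each level.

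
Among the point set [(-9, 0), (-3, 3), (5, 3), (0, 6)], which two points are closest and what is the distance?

Computing all pairwise distances among 4 points:

d((-9, 0), (-3, 3)) = 6.7082
d((-9, 0), (5, 3)) = 14.3178
d((-9, 0), (0, 6)) = 10.8167
d((-3, 3), (5, 3)) = 8.0
d((-3, 3), (0, 6)) = 4.2426 <-- minimum
d((5, 3), (0, 6)) = 5.831

Closest pair: (-3, 3) and (0, 6) with distance 4.2426

The closest pair is (-3, 3) and (0, 6) with Euclidean distance 4.2426. For 4 points, brute-force pairwise comparison is shown above. For large n, the divide-and-conquer algorithm (sort by x, recurse on halves, check the dividing strip) achieves O(n log n).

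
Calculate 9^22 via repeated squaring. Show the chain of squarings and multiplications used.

Computing 9^22 by squaring (build up from 9^1; each line after the first costs one multiplication):

9^1 = 9
9^2 = (9^1)^2 = 9^2 = 81
9^4 = (9^2)^2 = 81^2 = 6561
9^5 = 9 * 9^4 = 9 * 6561 = 59049
9^10 = (9^5)^2 = 59049^2 = 3486784401
9^11 = 9 * 9^10 = 9 * 3486784401 = 31381059609
9^22 = (9^11)^2 = 31381059609^2 = 984770902183611232881

Result: 984770902183611232881
Multiplications needed: 6 (6 lines after 9^1)

9^22 = 984770902183611232881. Using exponentiation by squaring, this requires 6 multiplications. The key idea: if the exponent is even, square the half-power; if odd, multiply by the base once.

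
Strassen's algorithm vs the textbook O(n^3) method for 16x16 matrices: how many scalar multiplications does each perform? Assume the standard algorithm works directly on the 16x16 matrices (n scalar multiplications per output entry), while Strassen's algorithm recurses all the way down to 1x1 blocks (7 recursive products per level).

Matrix multiplication for 16x16 matrices:

Standard algorithm: 16^3 = 4096 multiplications
Strassen's algorithm: 7^(log2(16)) = 7^4 = 2401 multiplications
Savings: 4096 - 2401 = 1695 multiplications

Standard: 4096 multiplications (16^3). Strassen: 2401 multiplications (7^4). Strassen reduces 8 recursive multiplications to 7 at each level.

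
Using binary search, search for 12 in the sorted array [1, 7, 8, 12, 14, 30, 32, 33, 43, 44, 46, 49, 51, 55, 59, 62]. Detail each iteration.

Binary search for 12 in [1, 7, 8, 12, 14, 30, 32, 33, 43, 44, 46, 49, 51, 55, 59, 62]:

lo=0, hi=15, mid=7, arr[mid]=33 -> 33 > 12, search left half
lo=0, hi=6, mid=3, arr[mid]=12 -> Found target at index 3!

Binary search finds 12 at index 3 after 2 comparisons. The search repeatedly halves the search space by comparing with the middle element.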